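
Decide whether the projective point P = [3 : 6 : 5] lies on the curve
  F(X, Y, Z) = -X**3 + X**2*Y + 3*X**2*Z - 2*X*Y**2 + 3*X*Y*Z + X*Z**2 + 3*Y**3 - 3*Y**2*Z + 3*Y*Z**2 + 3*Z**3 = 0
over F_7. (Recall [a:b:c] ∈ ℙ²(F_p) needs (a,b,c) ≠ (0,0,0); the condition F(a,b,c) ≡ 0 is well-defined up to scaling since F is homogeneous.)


F(3,6,5) ≡ 6 (mod 7); P is NOT on the curve.

Evaluate F(3, 6, 5) term-by-term (mod 7).
  -X**3 ↦ -1·27·1·1 = -27
  X**2*Y ↦ 1·9·6·1 = 54
  3*X**2*Z ↦ 3·9·1·5 = 135
  -2*X*Y**2 ↦ -2·3·36·1 = -216
  3*X*Y*Z ↦ 3·3·6·5 = 270
  X*Z**2 ↦ 1·3·1·25 = 75
  3*Y**3 ↦ 3·1·216·1 = 648
  -3*Y**2*Z ↦ -3·1·36·5 = -540
  3*Y*Z**2 ↦ 3·1·6·25 = 450
  3*Z**3 ↦ 3·1·1·125 = 375
Sum: F(3, 6, 5) = (-27) + (54) + (135) + (-216) + (270) + (75) + (648) + (-540) + (450) + (375) = 1224.
Reducing mod 7: 1224 ≡ 6 (mod 7).
Since F(a, b, c) ≡ 6 ≠ 0 (mod 7), P does NOT lie on the curve.


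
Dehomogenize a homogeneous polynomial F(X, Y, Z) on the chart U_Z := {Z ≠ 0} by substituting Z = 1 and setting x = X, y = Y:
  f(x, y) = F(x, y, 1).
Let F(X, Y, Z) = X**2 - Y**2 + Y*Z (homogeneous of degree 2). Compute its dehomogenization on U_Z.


f(x, y) = x**2 - y**2 + y

On U_Z we set Z = 1. Each monomial c·X^i·Y^j·Z^k in F becomes c·x^i·y^j·1^k = c·x^i·y^j.
Substituting Z = 1: F(X, Y, 1) = x**2 - y**2 + y.
Note: deg(f) ≤ deg(F) = 2; strict inequality happens when F is divisible by Z (lost terms).


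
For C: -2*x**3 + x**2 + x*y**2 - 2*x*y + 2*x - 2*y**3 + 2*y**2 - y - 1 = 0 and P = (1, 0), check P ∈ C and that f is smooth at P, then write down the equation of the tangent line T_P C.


Tangent line at P: -2*x - 3*y + 2 = 0.

Step 1: f(1, 0) = 0, so P lies on C.
Step 2: partial derivatives
  f_x(x, y) = -6*x**2 + 2*x + y**2 - 2*y + 2, f_y(x, y) = 2*x*y - 2*x - 6*y**2 + 4*y - 1.
  f_x(P) = -2, f_y(P) = -3 (gradient nonzero, so P is smooth).
Step 3: tangent line at P: -2·(x − 1) + -3·(y − 0) = 0.
Expanding: -2*x - 3*y + 2 = 0.


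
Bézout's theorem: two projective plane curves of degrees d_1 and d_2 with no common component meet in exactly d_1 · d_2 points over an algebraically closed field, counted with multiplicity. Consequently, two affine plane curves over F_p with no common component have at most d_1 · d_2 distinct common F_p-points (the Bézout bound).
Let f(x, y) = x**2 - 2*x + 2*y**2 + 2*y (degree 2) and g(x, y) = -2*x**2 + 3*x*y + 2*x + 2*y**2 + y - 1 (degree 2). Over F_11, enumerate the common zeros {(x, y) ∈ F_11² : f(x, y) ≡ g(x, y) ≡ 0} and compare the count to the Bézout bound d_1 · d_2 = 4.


Common zeros: {(0, 10), (5, 4)}; count = 2; Bézout bound = 4.

deg(f) = 2, deg(g) = 2, so Bézout bound = 4.
Scan x ∈ F_11. For each x, list the y ∈ F_11 with f(x, y) ≡ 0 and those with g(x, y) ≡ 0 (mod 11); the common zeros in that column are the intersection.
  x = 0: f ≡ 0 at y ∈ {0, 10}; g ≡ 0 at y ∈ {6, 10}; common: {10}.
  x = 1: f ≡ 0 at y ∈ {2, 8}; g ≡ 0 at y ∈ ∅; common: ∅.
  x = 2: f ≡ 0 at y ∈ {0, 10}; g ≡ 0 at y ∈ {4, 9}; common: ∅.
  x = 3: f ≡ 0 at y ∈ ∅; g ≡ 0 at y ∈ ∅; common: ∅.
  x = 4: f ≡ 0 at y ∈ ∅; g ≡ 0 at y ∈ ∅; common: ∅.
  x = 5: f ≡ 0 at y ∈ {4, 6}; g ≡ 0 at y ∈ {4, 10}; common: {4}.
  x = 6: f ≡ 0 at y ∈ ∅; g ≡ 0 at y ∈ ∅; common: ∅.
  x = 7: f ≡ 0 at y ∈ ∅; g ≡ 0 at y ∈ {2, 9}; common: ∅.
  x = 8: f ≡ 0 at y ∈ {4, 6}; g ≡ 0 at y ∈ {2}; common: ∅.
  x = 9: f ≡ 0 at y ∈ ∅; g ≡ 0 at y ∈ ∅; common: ∅.
  x = 10: f ≡ 0 at y ∈ ∅; g ≡ 0 at y ∈ {6}; common: ∅.
Collecting: common zeros = {(0, 10), (5, 4)}, so the count is 2.
Comparison with the Bézout bound: 2 ≤ 4 = deg(f)·deg(g), as expected for curves with no common component (the affine F_11-count falls short of the bound because intersections may lie at infinity, over extension fields, or carry multiplicity).


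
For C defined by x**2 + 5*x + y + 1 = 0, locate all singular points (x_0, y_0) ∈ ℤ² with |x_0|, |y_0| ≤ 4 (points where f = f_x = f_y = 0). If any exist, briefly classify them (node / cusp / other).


No singular points in the scanned grid; C is smooth there.

Compute partial derivatives:
  f_x = 2*x + 5.
  f_y = 1.
f_y = 1 is a nonzero constant, so f_y never vanishes: no point (x, y) can satisfy f = f_x = f_y = 0. In particular no (x, y) ∈ {−4, ..., 4}² is singular; the curve is smooth.


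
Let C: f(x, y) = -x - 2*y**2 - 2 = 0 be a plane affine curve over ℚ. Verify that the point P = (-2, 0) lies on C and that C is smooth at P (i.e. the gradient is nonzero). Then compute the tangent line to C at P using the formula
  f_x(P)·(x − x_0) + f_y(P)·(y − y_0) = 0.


Tangent line at P: -x - 2 = 0.

Step 1: f(-2, 0) = 0, so P lies on C.
Step 2: partial derivatives
  f_x(x, y) = -1, f_y(x, y) = -4*y.
  f_x(P) = -1, f_y(P) = 0 (gradient nonzero, so P is smooth).
Step 3: tangent line at P: -1·(x − -2) + 0·(y − 0) = 0.
Expanding: -x - 2 = 0.


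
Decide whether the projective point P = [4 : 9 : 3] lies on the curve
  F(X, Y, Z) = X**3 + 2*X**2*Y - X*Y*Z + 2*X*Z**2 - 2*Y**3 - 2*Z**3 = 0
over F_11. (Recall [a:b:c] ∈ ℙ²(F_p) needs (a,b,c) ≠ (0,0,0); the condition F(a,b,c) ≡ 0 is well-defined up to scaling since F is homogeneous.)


F(4,9,3) ≡ 3 (mod 11); P is NOT on the curve.

Evaluate F(4, 9, 3) term-by-term (mod 11).
  X**3 ↦ 1·64·1·1 = 64
  2*X**2*Y ↦ 2·16·9·1 = 288
  -X*Y*Z ↦ -1·4·9·3 = -108
  2*X*Z**2 ↦ 2·4·1·9 = 72
  -2*Y**3 ↦ -2·1·729·1 = -1458
  -2*Z**3 ↦ -2·1·1·27 = -54
Sum: F(4, 9, 3) = (64) + (288) + (-108) + (72) + (-1458) + (-54) = -1196.
Reducing mod 11: -1196 ≡ 3 (mod 11).
Since F(a, b, c) ≡ 3 ≠ 0 (mod 11), P does NOT lie on the curve.


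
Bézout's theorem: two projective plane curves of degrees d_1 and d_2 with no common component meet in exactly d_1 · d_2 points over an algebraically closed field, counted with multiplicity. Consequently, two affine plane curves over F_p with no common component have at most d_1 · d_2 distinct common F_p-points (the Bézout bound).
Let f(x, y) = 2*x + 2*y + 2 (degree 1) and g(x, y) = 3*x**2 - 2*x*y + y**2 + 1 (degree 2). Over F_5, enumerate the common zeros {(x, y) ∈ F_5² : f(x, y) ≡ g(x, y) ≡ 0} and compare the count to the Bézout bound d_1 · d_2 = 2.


Common zeros: ∅; count = 0; Bézout bound = 2.

deg(f) = 1, deg(g) = 2, so Bézout bound = 2.
Scan x ∈ F_5. For each x, list the y ∈ F_5 with f(x, y) ≡ 0 and those with g(x, y) ≡ 0 (mod 5); the common zeros in that column are the intersection.
  x = 0: f ≡ 0 at y ∈ {4}; g ≡ 0 at y ∈ {2, 3}; common: ∅.
  x = 1: f ≡ 0 at y ∈ {3}; g ≡ 0 at y ∈ ∅; common: ∅.
  x = 2: f ≡ 0 at y ∈ {2}; g ≡ 0 at y ∈ {1, 3}; common: ∅.
  x = 3: f ≡ 0 at y ∈ {1}; g ≡ 0 at y ∈ {2, 4}; common: ∅.
  x = 4: f ≡ 0 at y ∈ {0}; g ≡ 0 at y ∈ ∅; common: ∅.
Collecting: common zeros = ∅, so the count is 0.
Comparison with the Bézout bound: 0 ≤ 2 = deg(f)·deg(g), as expected for curves with no common component (the affine F_5-count falls short of the bound because intersections may lie at infinity, over extension fields, or carry multiplicity).


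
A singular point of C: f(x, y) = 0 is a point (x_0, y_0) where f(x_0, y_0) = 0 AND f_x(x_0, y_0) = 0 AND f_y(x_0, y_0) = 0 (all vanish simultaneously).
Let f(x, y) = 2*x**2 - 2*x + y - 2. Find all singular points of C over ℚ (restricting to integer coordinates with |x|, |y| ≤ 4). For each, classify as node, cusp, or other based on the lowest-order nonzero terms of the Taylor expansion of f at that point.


No singular points in the scanned grid; C is smooth there.

Compute partial derivatives:
  f_x = 4*x - 2.
  f_y = 1.
f_y = 1 is a nonzero constant, so f_y never vanishes: no point (x, y) can satisfy f = f_x = f_y = 0. In particular no (x, y) ∈ {−4, ..., 4}² is singular; the curve is smooth.


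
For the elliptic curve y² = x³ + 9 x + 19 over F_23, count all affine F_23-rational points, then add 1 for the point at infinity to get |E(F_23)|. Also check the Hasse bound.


Affine points = {(1, 11), (1, 12), (3, 2), (3, 21), (4, 2), (4, 21), (6, 6), (6, 17), (9, 1), (9, 22), (11, 0), (16, 2), (16, 21), (17, 5), (17, 18), (21, 4), (21, 19), (22, 3), (22, 20)}; affine count = 19; |E(F_23)| = 20.

Discriminant check: Δ ∝ 4a³ + 27b² = 4·9³ + 27·19² = 4·729 + 27·361 ≡ 13 (mod 23). Nonzero ⇒ E is nonsingular.
For each x ∈ F_23, compute rhs = x³ + 9·x + 19 mod 23, then count y ∈ F_23 with y² ≡ rhs.
  x = 0: rhs = 19, matching y values: none (0 points).
  x = 1: rhs = 6, matching y values: 11, 12 (2 points).
  x = 2: rhs = 22, matching y values: none (0 points).
  x = 3: rhs = 4, matching y values: 2, 21 (2 points).
  x = 4: rhs = 4, matching y values: 2, 21 (2 points).
  x = 5: rhs = 5, matching y values: none (0 points).
  x = 6: rhs = 13, matching y values: 6, 17 (2 points).
  x = 7: rhs = 11, matching y values: none (0 points).
  x = 8: rhs = 5, matching y values: none (0 points).
  x = 9: rhs = 1, matching y values: 1, 22 (2 points).
  x = 10: rhs = 5, matching y values: none (0 points).
  x = 11: rhs = 0, matching y values: 0 (1 points).
  x = 12: rhs = 15, matching y values: none (0 points).
  x = 13: rhs = 10, matching y values: none (0 points).
  x = 14: rhs = 14, matching y values: none (0 points).
  x = 15: rhs = 10, matching y values: none (0 points).
  x = 16: rhs = 4, matching y values: 2, 21 (2 points).
  x = 17: rhs = 2, matching y values: 5, 18 (2 points).
  x = 18: rhs = 10, matching y values: none (0 points).
  x = 19: rhs = 11, matching y values: none (0 points).
  x = 20: rhs = 11, matching y values: none (0 points).
  x = 21: rhs = 16, matching y values: 4, 19 (2 points).
  x = 22: rhs = 9, matching y values: 3, 20 (2 points).
Total affine count: 19.
Full point count |E(F_23)| = 19 + 1 = 20.
Hasse bound: |20 − (23+1)| = |-4| = 4 ≤ 2√23 ≈ 9.5917 ✓.


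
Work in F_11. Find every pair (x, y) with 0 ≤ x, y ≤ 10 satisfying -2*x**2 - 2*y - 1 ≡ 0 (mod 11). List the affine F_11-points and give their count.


Affine F_11-points: {(0, 5), (1, 4), (2, 1), (3, 7), (4, 0), (5, 2), (6, 2), (7, 0), (8, 7), (9, 1), (10, 4)}; count = 11.

For each of the 121 pairs (x, y) ∈ F_11², evaluate f(x, y) mod 11. Record the zeros.
  x = 0: [0↦10, 1↦8, 2↦6, 3↦4, 4↦2, 5↦0, 6↦9, 7↦7, 8↦5, 9↦3, 10↦1]  zeros at y ∈ {5}
  x = 1: [0↦8, 1↦6, 2↦4, 3↦2, 4↦0, 5↦9, 6↦7, 7↦5, 8↦3, 9↦1, 10↦10]  zeros at y ∈ {4}
  x = 2: [0↦2, 1↦0, 2↦9, 3↦7, 4↦5, 5↦3, 6↦1, 7↦10, 8↦8, 9↦6, 10↦4]  zeros at y ∈ {1}
  x = 3: [0↦3, 1↦1, 2↦10, 3↦8, 4↦6, 5↦4, 6↦2, 7↦0, 8↦9, 9↦7, 10↦5]  zeros at y ∈ {7}
  x = 4: [0↦0, 1↦9, 2↦7, 3↦5, 4↦3, 5↦1, 6↦10, 7↦8, 8↦6, 9↦4, 10↦2]  zeros at y ∈ {0}
  x = 5: [0↦4, 1↦2, 2↦0, 3↦9, 4↦7, 5↦5, 6↦3, 7↦1, 8↦10, 9↦8, 10↦6]  zeros at y ∈ {2}
  x = 6: [0↦4, 1↦2, 2↦0, 3↦9, 4↦7, 5↦5, 6↦3, 7↦1, 8↦10, 9↦8, 10↦6]  zeros at y ∈ {2}
  x = 7: [0↦0, 1↦9, 2↦7, 3↦5, 4↦3, 5↦1, 6↦10, 7↦8, 8↦6, 9↦4, 10↦2]  zeros at y ∈ {0}
  x = 8: [0↦3, 1↦1, 2↦10, 3↦8, 4↦6, 5↦4, 6↦2, 7↦0, 8↦9, 9↦7, 10↦5]  zeros at y ∈ {7}
  x = 9: [0↦2, 1↦0, 2↦9, 3↦7, 4↦5, 5↦3, 6↦1, 7↦10, 8↦8, 9↦6, 10↦4]  zeros at y ∈ {1}
  x = 10: [0↦8, 1↦6, 2↦4, 3↦2, 4↦0, 5↦9, 6↦7, 7↦5, 8↦3, 9↦1, 10↦10]  zeros at y ∈ {4}
Collecting zeros: affine points = {(0, 5), (1, 4), (2, 1), (3, 7), (4, 0), (5, 2), (6, 2), (7, 0), (8, 7), (9, 1), (10, 4)}.
Total count |C(F_11)_aff| = 11.


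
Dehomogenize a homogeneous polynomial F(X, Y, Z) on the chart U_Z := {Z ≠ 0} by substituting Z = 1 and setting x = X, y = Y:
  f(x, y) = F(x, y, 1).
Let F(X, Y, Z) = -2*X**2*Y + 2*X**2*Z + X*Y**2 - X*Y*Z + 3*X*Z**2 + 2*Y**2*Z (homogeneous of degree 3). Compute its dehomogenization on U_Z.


f(x, y) = -2*x**2*y + 2*x**2 + x*y**2 - x*y + 3*x + 2*y**2

On U_Z we set Z = 1. Each monomial c·X^i·Y^j·Z^k in F becomes c·x^i·y^j·1^k = c·x^i·y^j.
Substituting Z = 1: F(X, Y, 1) = -2*x**2*y + 2*x**2 + x*y**2 - x*y + 3*x + 2*y**2.
Note: deg(f) ≤ deg(F) = 3; strict inequality happens when F is divisible by Z (lost terms).


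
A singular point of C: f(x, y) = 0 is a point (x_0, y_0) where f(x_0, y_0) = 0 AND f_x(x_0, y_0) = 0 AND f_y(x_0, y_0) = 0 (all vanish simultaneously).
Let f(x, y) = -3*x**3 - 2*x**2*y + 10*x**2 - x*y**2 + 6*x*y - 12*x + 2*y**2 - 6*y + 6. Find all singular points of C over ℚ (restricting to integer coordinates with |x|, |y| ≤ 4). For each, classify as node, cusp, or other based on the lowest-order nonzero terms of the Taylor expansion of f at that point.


Singular points: {(1, 1)}; classification: node.

Compute partial derivatives:
  f_x = -9*x**2 - 4*x*y + 20*x - y**2 + 6*y - 12.
  f_y = -2*x**2 - 2*x*y + 6*x + 4*y - 6.
Scan x_0 ∈ {−4, ..., 4}. For each x_0, f_y(x_0, y) is a polynomial in y; find its integer roots y ∈ {−4, ..., 4}, then test f_x and f at those candidates.
  x = -4: f_y(-4, y) = 12*y - 62; no integer root y with |y| ≤ 4.
  x = -3: f_y(-3, y) = 10*y - 42; no integer root y with |y| ≤ 4.
  x = -2: f_y(-2, y) = 8*y - 26; no integer root y with |y| ≤ 4.
  x = -1: f_y(-1, y) = 6*y - 14; no integer root y with |y| ≤ 4.
  x = 0: f_y(0, y) = 4*y - 6; no integer root y with |y| ≤ 4.
  x = 1: f_y(1, y) = 2*y - 2; vanishes at y ∈ {1}. (1, 1): f_x = 0, f = 0 — SINGULAR.
  x = 2: f_y(2, y) = -2; no integer root y with |y| ≤ 4.
  x = 3: f_y(3, y) = -2*y - 6; vanishes at y ∈ {-3}. (3, -3): f_x = -24 ≠ 0.
  x = 4: f_y(4, y) = -4*y - 14; no integer root y with |y| ≤ 4.
Only singular point on the grid: (1, 1).
Classify: substitute x = 1 + u, y = 1 + v and expand: f = -3*u**3 - 2*u**2*v - u**2 - u*v**2 + v**2.
No constant or linear terms (consistent with a singular point). Quadratic part: -u**2 + v**2. Cubic part: -3*u**3 - 2*u**2*v - u*v**2.
The quadratic part v**2 - u**2 = (v − u)(v + u) splits into two distinct linear factors, so there are two distinct tangent lines y − 1 = ±(x − 1) — this is a node (ordinary double point).
Classification: node.


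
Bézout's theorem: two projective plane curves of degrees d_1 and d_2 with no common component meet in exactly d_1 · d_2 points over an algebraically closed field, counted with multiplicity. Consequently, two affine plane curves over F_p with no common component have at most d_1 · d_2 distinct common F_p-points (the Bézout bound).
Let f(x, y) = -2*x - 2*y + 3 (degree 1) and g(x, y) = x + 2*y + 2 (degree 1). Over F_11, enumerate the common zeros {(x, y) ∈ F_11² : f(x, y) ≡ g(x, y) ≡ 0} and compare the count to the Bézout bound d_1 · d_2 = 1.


Common zeros: {(5, 2)}; count = 1; Bézout bound = 1.

deg(f) = 1, deg(g) = 1, so Bézout bound = 1.
Scan x ∈ F_11. For each x, list the y ∈ F_11 with f(x, y) ≡ 0 and those with g(x, y) ≡ 0 (mod 11); the common zeros in that column are the intersection.
  x = 0: f ≡ 0 at y ∈ {7}; g ≡ 0 at y ∈ {10}; common: ∅.
  x = 1: f ≡ 0 at y ∈ {6}; g ≡ 0 at y ∈ {4}; common: ∅.
  x = 2: f ≡ 0 at y ∈ {5}; g ≡ 0 at y ∈ {9}; common: ∅.
  x = 3: f ≡ 0 at y ∈ {4}; g ≡ 0 at y ∈ {3}; common: ∅.
  x = 4: f ≡ 0 at y ∈ {3}; g ≡ 0 at y ∈ {8}; common: ∅.
  x = 5: f ≡ 0 at y ∈ {2}; g ≡ 0 at y ∈ {2}; common: {2}.
  x = 6: f ≡ 0 at y ∈ {1}; g ≡ 0 at y ∈ {7}; common: ∅.
  x = 7: f ≡ 0 at y ∈ {0}; g ≡ 0 at y ∈ {1}; common: ∅.
  x = 8: f ≡ 0 at y ∈ {10}; g ≡ 0 at y ∈ {6}; common: ∅.
  x = 9: f ≡ 0 at y ∈ {9}; g ≡ 0 at y ∈ {0}; common: ∅.
  x = 10: f ≡ 0 at y ∈ {8}; g ≡ 0 at y ∈ {5}; common: ∅.
Collecting: common zeros = {(5, 2)}, so the count is 1.
Comparison with the Bézout bound: 1 ≤ 1 = deg(f)·deg(g), as expected for curves with no common component (the bound is attained).


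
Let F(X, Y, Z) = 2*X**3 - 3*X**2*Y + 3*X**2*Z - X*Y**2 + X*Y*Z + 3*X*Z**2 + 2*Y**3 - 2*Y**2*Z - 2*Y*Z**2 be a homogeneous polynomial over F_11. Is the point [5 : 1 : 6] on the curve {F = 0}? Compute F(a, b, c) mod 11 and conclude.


F(5,1,6) ≡ 8 (mod 11); P is NOT on the curve.

Evaluate F(5, 1, 6) term-by-term (mod 11).
  2*X**3 ↦ 2·125·1·1 = 250
  -3*X**2*Y ↦ -3·25·1·1 = -75
  3*X**2*Z ↦ 3·25·1·6 = 450
  -X*Y**2 ↦ -1·5·1·1 = -5
  X*Y*Z ↦ 1·5·1·6 = 30
  3*X*Z**2 ↦ 3·5·1·36 = 540
  2*Y**3 ↦ 2·1·1·1 = 2
  -2*Y**2*Z ↦ -2·1·1·6 = -12
  -2*Y*Z**2 ↦ -2·1·1·36 = -72
Sum: F(5, 1, 6) = (250) + (-75) + (450) + (-5) + (30) + (540) + (2) + (-12) + (-72) = 1108.
Reducing mod 11: 1108 ≡ 8 (mod 11).
Since F(a, b, c) ≡ 8 ≠ 0 (mod 11), P does NOT lie on the curve.


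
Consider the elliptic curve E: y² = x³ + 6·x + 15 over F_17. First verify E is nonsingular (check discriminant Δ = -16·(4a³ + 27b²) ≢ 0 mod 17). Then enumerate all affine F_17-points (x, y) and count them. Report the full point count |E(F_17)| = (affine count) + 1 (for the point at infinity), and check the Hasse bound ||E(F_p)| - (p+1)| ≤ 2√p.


Affine points = {(0, 7), (0, 10), (2, 1), (2, 16), (3, 3), (3, 14), (4, 1), (4, 16), (5, 0), (7, 3), (7, 14), (9, 4), (9, 13), (10, 2), (10, 15), (11, 1), (11, 16), (12, 8), (12, 9), (14, 2), (14, 15), (16, 5), (16, 12)}; affine count = 23; |E(F_17)| = 24.

Discriminant check: Δ ∝ 4a³ + 27b² = 4·6³ + 27·15² = 4·216 + 27·225 ≡ 3 (mod 17). Nonzero ⇒ E is nonsingular.
For each x ∈ F_17, compute rhs = x³ + 6·x + 15 mod 17, then count y ∈ F_17 with y² ≡ rhs.
  x = 0: rhs = 15, matching y values: 7, 10 (2 points).
  x = 1: rhs = 5, matching y values: none (0 points).
  x = 2: rhs = 1, matching y values: 1, 16 (2 points).
  x = 3: rhs = 9, matching y values: 3, 14 (2 points).
  x = 4: rhs = 1, matching y values: 1, 16 (2 points).
  x = 5: rhs = 0, matching y values: 0 (1 points).
  x = 6: rhs = 12, matching y values: none (0 points).
  x = 7: rhs = 9, matching y values: 3, 14 (2 points).
  x = 8: rhs = 14, matching y values: none (0 points).
  x = 9: rhs = 16, matching y values: 4, 13 (2 points).
  x = 10: rhs = 4, matching y values: 2, 15 (2 points).
  x = 11: rhs = 1, matching y values: 1, 16 (2 points).
  x = 12: rhs = 13, matching y values: 8, 9 (2 points).
  x = 13: rhs = 12, matching y values: none (0 points).
  x = 14: rhs = 4, matching y values: 2, 15 (2 points).
  x = 15: rhs = 12, matching y values: none (0 points).
  x = 16: rhs = 8, matching y values: 5, 12 (2 points).
Total affine count: 23.
Full point count |E(F_17)| = 23 + 1 = 24.
Hasse bound: |24 − (17+1)| = |6| = 6 ≤ 2√17 ≈ 8.2462 ✓.


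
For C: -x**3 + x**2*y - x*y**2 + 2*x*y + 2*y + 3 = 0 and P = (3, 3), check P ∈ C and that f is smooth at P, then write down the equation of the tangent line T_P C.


Tangent line at P: -12*x - y + 39 = 0.

Step 1: f(3, 3) = 0, so P lies on C.
Step 2: partial derivatives
  f_x(x, y) = -3*x**2 + 2*x*y - y**2 + 2*y, f_y(x, y) = x**2 - 2*x*y + 2*x + 2.
  f_x(P) = -12, f_y(P) = -1 (gradient nonzero, so P is smooth).
Step 3: tangent line at P: -12·(x − 3) + -1·(y − 3) = 0.
Expanding: -12*x - y + 39 = 0.


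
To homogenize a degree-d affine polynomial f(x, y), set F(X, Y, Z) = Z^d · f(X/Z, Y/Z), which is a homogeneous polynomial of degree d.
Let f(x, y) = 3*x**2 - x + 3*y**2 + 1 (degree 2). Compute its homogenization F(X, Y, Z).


F(X, Y, Z) = 3*X**2 - X*Z + 3*Y**2 + Z**2

deg(f) = 2.
Substitute x = X/Z, y = Y/Z into f, then multiply by Z^2.
  monomial 3·x^2·y^0 ↦ 3·X^2·Y^0·Z^0.
  monomial -1·x^1·y^0 ↦ -1·X^1·Y^0·Z^1.
  monomial 3·x^0·y^2 ↦ 3·X^0·Y^2·Z^0.
  monomial 1·x^0·y^0 ↦ 1·X^0·Y^0·Z^2.
Collecting: F(X, Y, Z) = 3*X**2 - X*Z + 3*Y**2 + Z**2.


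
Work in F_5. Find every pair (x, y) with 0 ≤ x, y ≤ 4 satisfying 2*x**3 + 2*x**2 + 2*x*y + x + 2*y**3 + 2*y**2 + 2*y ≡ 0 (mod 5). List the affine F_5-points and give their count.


Affine F_5-points: {(0, 0), (1, 0), (2, 4), (3, 0), (3, 2)}; count = 5.

For each of the 25 pairs (x, y) ∈ F_5², evaluate f(x, y) mod 5. Record the zeros.
  x = 0: [0↦0, 1↦1, 2↦3, 3↦3, 4↦3]  zeros at y ∈ {0}
  x = 1: [0↦0, 1↦3, 2↦2, 3↦4, 4↦1]  zeros at y ∈ {0}
  x = 2: [0↦1, 1↦1, 2↦2, 3↦1, 4↦0]  zeros at y ∈ {4}
  x = 3: [0↦0, 1↦2, 2↦0, 3↦1, 4↦2]  zeros at y ∈ {0, 2}
  x = 4: [0↦4, 1↦3, 2↦3, 3↦1, 4↦4]  zeros at y ∈ ∅
Collecting zeros: affine points = {(0, 0), (1, 0), (2, 4), (3, 0), (3, 2)}.
Total count |C(F_5)_aff| = 5.


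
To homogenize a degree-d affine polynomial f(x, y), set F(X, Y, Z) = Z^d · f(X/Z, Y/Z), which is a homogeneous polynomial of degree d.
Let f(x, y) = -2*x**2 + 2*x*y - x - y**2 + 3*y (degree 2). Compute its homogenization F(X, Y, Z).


F(X, Y, Z) = -2*X**2 + 2*X*Y - X*Z - Y**2 + 3*Y*Z

deg(f) = 2.
Substitute x = X/Z, y = Y/Z into f, then multiply by Z^2.
  monomial -2·x^2·y^0 ↦ -2·X^2·Y^0·Z^0.
  monomial 2·x^1·y^1 ↦ 2·X^1·Y^1·Z^0.
  monomial -1·x^1·y^0 ↦ -1·X^1·Y^0·Z^1.
  monomial -1·x^0·y^2 ↦ -1·X^0·Y^2·Z^0.
  monomial 3·x^0·y^1 ↦ 3·X^0·Y^1·Z^1.
Collecting: F(X, Y, Z) = -2*X**2 + 2*X*Y - X*Z - Y**2 + 3*Y*Z.


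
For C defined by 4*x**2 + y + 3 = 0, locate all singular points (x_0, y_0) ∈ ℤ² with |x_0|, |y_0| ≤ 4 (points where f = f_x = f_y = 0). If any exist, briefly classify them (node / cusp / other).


No singular points in the scanned grid; C is smooth there.

Compute partial derivatives:
  f_x = 8*x.
  f_y = 1.
f_y = 1 is a nonzero constant, so f_y never vanishes: no point (x, y) can satisfy f = f_x = f_y = 0. In particular no (x, y) ∈ {−4, ..., 4}² is singular; the curve is smooth.


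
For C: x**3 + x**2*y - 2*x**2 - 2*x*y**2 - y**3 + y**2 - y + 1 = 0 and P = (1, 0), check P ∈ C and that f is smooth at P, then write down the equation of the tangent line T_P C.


Tangent line at P: 1 - x = 0.

Step 1: f(1, 0) = 0, so P lies on C.
Step 2: partial derivatives
  f_x(x, y) = 3*x**2 + 2*x*y - 4*x - 2*y**2, f_y(x, y) = x**2 - 4*x*y - 3*y**2 + 2*y - 1.
  f_x(P) = -1, f_y(P) = 0 (gradient nonzero, so P is smooth).
Step 3: tangent line at P: -1·(x − 1) + 0·(y − 0) = 0.
Expanding: 1 - x = 0.


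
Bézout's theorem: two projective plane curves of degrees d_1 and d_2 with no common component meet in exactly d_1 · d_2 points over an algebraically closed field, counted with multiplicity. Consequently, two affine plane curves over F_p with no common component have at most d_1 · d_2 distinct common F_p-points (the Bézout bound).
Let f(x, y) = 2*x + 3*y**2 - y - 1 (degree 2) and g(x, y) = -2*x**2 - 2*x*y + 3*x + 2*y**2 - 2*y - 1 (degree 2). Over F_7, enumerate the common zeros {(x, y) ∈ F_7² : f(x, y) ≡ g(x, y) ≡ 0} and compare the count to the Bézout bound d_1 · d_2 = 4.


Common zeros: {(4, 0), (4, 5)}; count = 2; Bézout bound = 4.

deg(f) = 2, deg(g) = 2, so Bézout bound = 4.
Scan x ∈ F_7. For each x, list the y ∈ F_7 with f(x, y) ≡ 0 and those with g(x, y) ≡ 0 (mod 7); the common zeros in that column are the intersection.
  x = 0: f ≡ 0 at y ∈ ∅; g ≡ 0 at y ∈ ∅; common: ∅.
  x = 1: f ≡ 0 at y ∈ ∅; g ≡ 0 at y ∈ {0, 2}; common: ∅.
  x = 2: f ≡ 0 at y ∈ {6}; g ≡ 0 at y ∈ {1, 2}; common: ∅.
  x = 3: f ≡ 0 at y ∈ {1, 4}; g ≡ 0 at y ∈ {5, 6}; common: ∅.
  x = 4: f ≡ 0 at y ∈ {0, 5}; g ≡ 0 at y ∈ {0, 5}; common: {0, 5}.
  x = 5: f ≡ 0 at y ∈ ∅; g ≡ 0 at y ∈ ∅; common: ∅.
  x = 6: f ≡ 0 at y ∈ {2, 3}; g ≡ 0 at y ∈ ∅; common: ∅.
Collecting: common zeros = {(4, 0), (4, 5)}, so the count is 2.
Comparison with the Bézout bound: 2 ≤ 4 = deg(f)·deg(g), as expected for curves with no common component (the affine F_7-count falls short of the bound because intersections may lie at infinity, over extension fields, or carry multiplicity).


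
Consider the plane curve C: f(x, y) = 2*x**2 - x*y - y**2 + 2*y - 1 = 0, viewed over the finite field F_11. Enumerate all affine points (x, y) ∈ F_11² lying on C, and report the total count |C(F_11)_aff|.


Affine F_11-points: {(0, 1), (1, 4), (1, 8), (3, 2), (3, 8), (6, 1), (6, 6), (8, 6), (8, 10), (9, 2)}; count = 10.

For each of the 121 pairs (x, y) ∈ F_11², evaluate f(x, y) mod 11. Record the zeros.
  x = 0: [0↦10, 1↦0, 2↦10, 3↦7, 4↦2, 5↦6, 6↦8, 7↦8, 8↦6, 9↦2, 10↦7]  zeros at y ∈ {1}
  x = 1: [0↦1, 1↦1, 2↦10, 3↦6, 4↦0, 5↦3, 6↦4, 7↦3, 8↦0, 9↦6, 10↦10]  zeros at y ∈ {4, 8}
  x = 2: [0↦7, 1↦6, 2↦3, 3↦9, 4↦2, 5↦4, 6↦4, 7↦2, 8↦9, 9↦3, 10↦6]  zeros at y ∈ ∅
  x = 3: [0↦6, 1↦4, 2↦0, 3↦5, 4↦8, 5↦9, 6↦8, 7↦5, 8↦0, 9↦4, 10↦6]  zeros at y ∈ {2, 8}
  x = 4: [0↦9, 1↦6, 2↦1, 3↦5, 4↦7, 5↦7, 6↦5, 7↦1, 8↦6, 9↦9, 10↦10]  zeros at y ∈ ∅
  x = 5: [0↦5, 1↦1, 2↦6, 3↦9, 4↦10, 5↦9, 6↦6, 7↦1, 8↦5, 9↦7, 10↦7]  zeros at y ∈ ∅
  x = 6: [0↦5, 1↦0, 2↦4, 3↦6, 4↦6, 5↦4, 6↦0, 7↦5, 8↦8, 9↦9, 10↦8]  zeros at y ∈ {1, 6}
  x = 7: [0↦9, 1↦3, 2↦6, 3↦7, 4↦6, 5↦3, 6↦9, 7↦2, 8↦4, 9↦4, 10↦2]  zeros at y ∈ ∅
  x = 8: [0↦6, 1↦10, 2↦1, 3↦1, 4↦10, 5↦6, 6↦0, 7↦3, 8↦4, 9↦3, 10↦0]  zeros at y ∈ {6, 10}
  x = 9: [0↦7, 1↦10, 2↦0, 3↦10, 4↦7, 5↦2, 6↦6, 7↦8, 8↦8, 9↦6, 10↦2]  zeros at y ∈ {2}
  x = 10: [0↦1, 1↦3, 2↦3, 3↦1, 4↦8, 5↦2, 6↦5, 7↦6, 8↦5, 9↦2, 10↦8]  zeros at y ∈ ∅
Collecting zeros: affine points = {(0, 1), (1, 4), (1, 8), (3, 2), (3, 8), (6, 1), (6, 6), (8, 6), (8, 10), (9, 2)}.
Total count |C(F_11)_aff| = 10.


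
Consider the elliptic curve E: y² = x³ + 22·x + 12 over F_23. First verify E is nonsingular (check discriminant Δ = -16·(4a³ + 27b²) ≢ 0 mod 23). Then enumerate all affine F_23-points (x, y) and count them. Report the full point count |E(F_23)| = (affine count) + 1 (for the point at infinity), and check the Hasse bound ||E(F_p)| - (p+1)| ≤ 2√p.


Affine points = {(0, 9), (0, 14), (1, 9), (1, 14), (2, 8), (2, 15), (3, 6), (3, 17), (4, 7), (4, 16), (7, 7), (7, 16), (10, 6), (10, 17), (12, 7), (12, 16), (17, 3), (17, 20), (21, 11), (21, 12), (22, 9), (22, 14)}; affine count = 22; |E(F_23)| = 23.

Discriminant check: Δ ∝ 4a³ + 27b² = 4·22³ + 27·12² = 4·10648 + 27·144 ≡ 20 (mod 23). Nonzero ⇒ E is nonsingular.
For each x ∈ F_23, compute rhs = x³ + 22·x + 12 mod 23, then count y ∈ F_23 with y² ≡ rhs.
  x = 0: rhs = 12, matching y values: 9, 14 (2 points).
  x = 1: rhs = 12, matching y values: 9, 14 (2 points).
  x = 2: rhs = 18, matching y values: 8, 15 (2 points).
  x = 3: rhs = 13, matching y values: 6, 17 (2 points).
  x = 4: rhs = 3, matching y values: 7, 16 (2 points).
  x = 5: rhs = 17, matching y values: none (0 points).
  x = 6: rhs = 15, matching y values: none (0 points).
  x = 7: rhs = 3, matching y values: 7, 16 (2 points).
  x = 8: rhs = 10, matching y values: none (0 points).
  x = 9: rhs = 19, matching y values: none (0 points).
  x = 10: rhs = 13, matching y values: 6, 17 (2 points).
  x = 11: rhs = 21, matching y values: none (0 points).
  x = 12: rhs = 3, matching y values: 7, 16 (2 points).
  x = 13: rhs = 11, matching y values: none (0 points).
  x = 14: rhs = 5, matching y values: none (0 points).
  x = 15: rhs = 14, matching y values: none (0 points).
  x = 16: rhs = 21, matching y values: none (0 points).
  x = 17: rhs = 9, matching y values: 3, 20 (2 points).
  x = 18: rhs = 7, matching y values: none (0 points).
  x = 19: rhs = 21, matching y values: none (0 points).
  x = 20: rhs = 11, matching y values: none (0 points).
  x = 21: rhs = 6, matching y values: 11, 12 (2 points).
  x = 22: rhs = 12, matching y values: 9, 14 (2 points).
Total affine count: 22.
Full point count |E(F_23)| = 22 + 1 = 23.
Hasse bound: |23 − (23+1)| = |-1| = 1 ≤ 2√23 ≈ 9.5917 ✓.


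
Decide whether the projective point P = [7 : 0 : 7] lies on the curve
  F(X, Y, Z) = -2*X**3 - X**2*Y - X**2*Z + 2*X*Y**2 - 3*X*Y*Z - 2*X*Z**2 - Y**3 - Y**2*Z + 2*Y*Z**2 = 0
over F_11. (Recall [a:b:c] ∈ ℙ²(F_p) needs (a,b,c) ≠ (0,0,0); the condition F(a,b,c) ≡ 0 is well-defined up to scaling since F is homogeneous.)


F(7,0,7) ≡ 1 (mod 11); P is NOT on the curve.

Evaluate F(7, 0, 7) term-by-term (mod 11).
  -2*X**3 ↦ -2·343·1·1 = -686
  -X**2*Y ↦ -1·49·0·1 = 0
  -X**2*Z ↦ -1·49·1·7 = -343
  2*X*Y**2 ↦ 2·7·0·1 = 0
  -3*X*Y*Z ↦ -3·7·0·7 = 0
  -2*X*Z**2 ↦ -2·7·1·49 = -686
  -Y**3 ↦ -1·1·0·1 = 0
  -Y**2*Z ↦ -1·1·0·7 = 0
  2*Y*Z**2 ↦ 2·1·0·49 = 0
Sum: F(7, 0, 7) = (-686) + (0) + (-343) + (0) + (0) + (-686) + (0) + (0) + (0) = -1715.
Reducing mod 11: -1715 ≡ 1 (mod 11).
Since F(a, b, c) ≡ 1 ≠ 0 (mod 11), P does NOT lie on the curve.


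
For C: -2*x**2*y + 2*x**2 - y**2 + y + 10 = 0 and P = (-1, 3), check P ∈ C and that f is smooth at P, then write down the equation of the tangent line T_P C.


Tangent line at P: 8*x - 7*y + 29 = 0.

Step 1: f(-1, 3) = 0, so P lies on C.
Step 2: partial derivatives
  f_x(x, y) = -4*x*y + 4*x, f_y(x, y) = -2*x**2 - 2*y + 1.
  f_x(P) = 8, f_y(P) = -7 (gradient nonzero, so P is smooth).
Step 3: tangent line at P: 8·(x − -1) + -7·(y − 3) = 0.
Expanding: 8*x - 7*y + 29 = 0.


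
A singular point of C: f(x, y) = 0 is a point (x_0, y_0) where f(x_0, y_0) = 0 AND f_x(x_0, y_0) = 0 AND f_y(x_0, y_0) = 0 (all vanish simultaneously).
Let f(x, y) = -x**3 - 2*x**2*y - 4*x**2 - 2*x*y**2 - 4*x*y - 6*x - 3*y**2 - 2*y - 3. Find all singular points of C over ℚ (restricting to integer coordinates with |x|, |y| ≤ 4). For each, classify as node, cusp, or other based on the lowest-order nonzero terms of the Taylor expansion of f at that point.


Singular points: {(-2, 1)}; classification: cusp.

Compute partial derivatives:
  f_x = -3*x**2 - 4*x*y - 8*x - 2*y**2 - 4*y - 6.
  f_y = -2*x**2 - 4*x*y - 4*x - 6*y - 2.
Scan x_0 ∈ {−4, ..., 4}. For each x_0, f_y(x_0, y) is a polynomial in y; find its integer roots y ∈ {−4, ..., 4}, then test f_x and f at those candidates.
  x = -4: f_y(-4, y) = 10*y - 18; no integer root y with |y| ≤ 4.
  x = -3: f_y(-3, y) = 6*y - 8; no integer root y with |y| ≤ 4.
  x = -2: f_y(-2, y) = 2*y - 2; vanishes at y ∈ {1}. (-2, 1): f_x = 0, f = 0 — SINGULAR.
  x = -1: f_y(-1, y) = -2*y; vanishes at y ∈ {0}. (-1, 0): f_x = -1 ≠ 0.
  x = 0: f_y(0, y) = -6*y - 2; no integer root y with |y| ≤ 4.
  x = 1: f_y(1, y) = -10*y - 8; no integer root y with |y| ≤ 4.
  x = 2: f_y(2, y) = -14*y - 18; no integer root y with |y| ≤ 4.
  x = 3: f_y(3, y) = -18*y - 32; no integer root y with |y| ≤ 4.
  x = 4: f_y(4, y) = -22*y - 50; no integer root y with |y| ≤ 4.
Only singular point on the grid: (-2, 1).
Classify: substitute x = -2 + u, y = 1 + v and expand: f = -u**3 - 2*u**2*v - 2*u*v**2 + v**2.
No constant or linear terms (consistent with a singular point). Quadratic part: v**2. Cubic part: -u**3 - 2*u**2*v - 2*u*v**2.
The quadratic part v**2 is a perfect square, so there is a single (double) tangent line v = 0, i.e. y = 1. Restricting the cubic part to that line (v = 0) leaves -u**3 ≠ 0, so f is not divisible by v and the branch is v² ≈ u**3 to lowest order — this is a cusp.
Classification: cusp.


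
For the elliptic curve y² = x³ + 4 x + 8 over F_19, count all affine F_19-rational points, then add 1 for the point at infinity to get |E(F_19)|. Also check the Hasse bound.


Affine points = {(2, 9), (2, 10), (3, 3), (3, 16), (5, 1), (5, 18), (6, 1), (6, 18), (8, 1), (8, 18), (12, 6), (12, 13), (15, 2), (15, 17), (16, 8), (16, 11), (17, 7), (17, 12)}; affine count = 18; |E(F_19)| = 19.

Discriminant check: Δ ∝ 4a³ + 27b² = 4·4³ + 27·8² = 4·64 + 27·64 ≡ 8 (mod 19). Nonzero ⇒ E is nonsingular.
For each x ∈ F_19, compute rhs = x³ + 4·x + 8 mod 19, then count y ∈ F_19 with y² ≡ rhs.
  x = 0: rhs = 8, matching y values: none (0 points).
  x = 1: rhs = 13, matching y values: none (0 points).
  x = 2: rhs = 5, matching y values: 9, 10 (2 points).
  x = 3: rhs = 9, matching y values: 3, 16 (2 points).
  x = 4: rhs = 12, matching y values: none (0 points).
  x = 5: rhs = 1, matching y values: 1, 18 (2 points).
  x = 6: rhs = 1, matching y values: 1, 18 (2 points).
  x = 7: rhs = 18, matching y values: none (0 points).
  x = 8: rhs = 1, matching y values: 1, 18 (2 points).
  x = 9: rhs = 13, matching y values: none (0 points).
  x = 10: rhs = 3, matching y values: none (0 points).
  x = 11: rhs = 15, matching y values: none (0 points).
  x = 12: rhs = 17, matching y values: 6, 13 (2 points).
  x = 13: rhs = 15, matching y values: none (0 points).
  x = 14: rhs = 15, matching y values: none (0 points).
  x = 15: rhs = 4, matching y values: 2, 17 (2 points).
  x = 16: rhs = 7, matching y values: 8, 11 (2 points).
  x = 17: rhs = 11, matching y values: 7, 12 (2 points).
  x = 18: rhs = 3, matching y values: none (0 points).
Total affine count: 18.
Full point count |E(F_19)| = 18 + 1 = 19.
Hasse bound: |19 − (19+1)| = |-1| = 1 ≤ 2√19 ≈ 8.7178 ✓.


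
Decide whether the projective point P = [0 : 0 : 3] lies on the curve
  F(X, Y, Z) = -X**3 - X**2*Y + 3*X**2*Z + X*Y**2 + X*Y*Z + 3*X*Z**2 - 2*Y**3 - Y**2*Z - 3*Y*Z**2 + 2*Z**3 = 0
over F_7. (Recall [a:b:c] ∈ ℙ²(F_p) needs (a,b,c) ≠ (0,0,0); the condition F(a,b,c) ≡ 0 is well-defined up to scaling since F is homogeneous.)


F(0,0,3) ≡ 5 (mod 7); P is NOT on the curve.

Evaluate F(0, 0, 3) term-by-term (mod 7).
  -X**3 ↦ -1·0·1·1 = 0
  -X**2*Y ↦ -1·0·0·1 = 0
  3*X**2*Z ↦ 3·0·1·3 = 0
  X*Y**2 ↦ 1·0·0·1 = 0
  X*Y*Z ↦ 1·0·0·3 = 0
  3*X*Z**2 ↦ 3·0·1·9 = 0
  -2*Y**3 ↦ -2·1·0·1 = 0
  -Y**2*Z ↦ -1·1·0·3 = 0
  -3*Y*Z**2 ↦ -3·1·0·9 = 0
  2*Z**3 ↦ 2·1·1·27 = 54
Sum: F(0, 0, 3) = (0) + (0) + (0) + (0) + (0) + (0) + (0) + (0) + (0) + (54) = 54.
Reducing mod 7: 54 ≡ 5 (mod 7).
Since F(a, b, c) ≡ 5 ≠ 0 (mod 7), P does NOT lie on the curve.


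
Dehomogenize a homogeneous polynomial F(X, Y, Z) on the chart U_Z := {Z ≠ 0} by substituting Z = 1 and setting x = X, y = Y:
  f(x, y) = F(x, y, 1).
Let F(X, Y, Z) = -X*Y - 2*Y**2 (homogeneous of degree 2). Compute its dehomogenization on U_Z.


f(x, y) = -x*y - 2*y**2

On U_Z we set Z = 1. Each monomial c·X^i·Y^j·Z^k in F becomes c·x^i·y^j·1^k = c·x^i·y^j.
Substituting Z = 1: F(X, Y, 1) = -x*y - 2*y**2.
Note: deg(f) ≤ deg(F) = 2; strict inequality happens when F is divisible by Z (lost terms).


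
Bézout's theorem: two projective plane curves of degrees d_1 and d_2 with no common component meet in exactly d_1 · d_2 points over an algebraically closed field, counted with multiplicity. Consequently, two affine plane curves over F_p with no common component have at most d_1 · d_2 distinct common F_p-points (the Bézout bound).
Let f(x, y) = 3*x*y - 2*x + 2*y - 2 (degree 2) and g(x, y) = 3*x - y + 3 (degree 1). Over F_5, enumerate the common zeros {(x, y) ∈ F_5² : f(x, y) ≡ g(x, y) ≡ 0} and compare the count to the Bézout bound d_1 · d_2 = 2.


Common zeros: {(4, 0)}; count = 1; Bézout bound = 2.

deg(f) = 2, deg(g) = 1, so Bézout bound = 2.
Scan x ∈ F_5. For each x, list the y ∈ F_5 with f(x, y) ≡ 0 and those with g(x, y) ≡ 0 (mod 5); the common zeros in that column are the intersection.
  x = 0: f ≡ 0 at y ∈ {1}; g ≡ 0 at y ∈ {3}; common: ∅.
  x = 1: f ≡ 0 at y ∈ ∅; g ≡ 0 at y ∈ {1}; common: ∅.
  x = 2: f ≡ 0 at y ∈ {2}; g ≡ 0 at y ∈ {4}; common: ∅.
  x = 3: f ≡ 0 at y ∈ {3}; g ≡ 0 at y ∈ {2}; common: ∅.
  x = 4: f ≡ 0 at y ∈ {0}; g ≡ 0 at y ∈ {0}; common: {0}.
Collecting: common zeros = {(4, 0)}, so the count is 1.
Comparison with the Bézout bound: 1 ≤ 2 = deg(f)·deg(g), as expected for curves with no common component (the affine F_5-count falls short of the bound because intersections may lie at infinity, over extension fields, or carry multiplicity).


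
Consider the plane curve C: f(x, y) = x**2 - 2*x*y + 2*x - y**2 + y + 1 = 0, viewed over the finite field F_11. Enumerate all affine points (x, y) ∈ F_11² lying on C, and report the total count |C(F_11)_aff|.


Affine F_11-points: {(0, 4), (0, 8), (2, 9), (2, 10), (3, 8), (3, 9), (5, 3), (5, 10), (6, 4), (6, 7), (10, 0), (10, 3)}; count = 12.

For each of the 121 pairs (x, y) ∈ F_11², evaluate f(x, y) mod 11. Record the zeros.
  x = 0: [0↦1, 1↦1, 2↦10, 3↦6, 4↦0, 5↦3, 6↦4, 7↦3, 8↦0, 9↦6, 10↦10]  zeros at y ∈ {4, 8}
  x = 1: [0↦4, 1↦2, 2↦9, 3↦3, 4↦6, 5↦7, 6↦6, 7↦3, 8↦9, 9↦2, 10↦4]  zeros at y ∈ ∅
  x = 2: [0↦9, 1↦5, 2↦10, 3↦2, 4↦3, 5↦2, 6↦10, 7↦5, 8↦9, 9↦0, 10↦0]  zeros at y ∈ {9, 10}
  x = 3: [0↦5, 1↦10, 2↦2, 3↦3, 4↦2, 5↦10, 6↦5, 7↦9, 8↦0, 9↦0, 10↦9]  zeros at y ∈ {8, 9}
  x = 4: [0↦3, 1↦6, 2↦7, 3↦6, 4↦3, 5↦9, 6↦2, 7↦4, 8↦4, 9↦2, 10↦9]  zeros at y ∈ ∅
  x = 5: [0↦3, 1↦4, 2↦3, 3↦0, 4↦6, 5↦10, 6↦1, 7↦1, 8↦10, 9↦6, 10↦0]  zeros at y ∈ {3, 10}
  x = 6: [0↦5, 1↦4, 2↦1, 3↦7, 4↦0, 5↦2, 6↦2, 7↦0, 8↦7, 9↦1, 10↦4]  zeros at y ∈ {4, 7}
  x = 7: [0↦9, 1↦6, 2↦1, 3↦5, 4↦7, 5↦7, 6↦5, 7↦1, 8↦6, 9↦9, 10↦10]  zeros at y ∈ ∅
  x = 8: [0↦4, 1↦10, 2↦3, 3↦5, 4↦5, 5↦3, 6↦10, 7↦4, 8↦7, 9↦8, 10↦7]  zeros at y ∈ ∅
  x = 9: [0↦1, 1↦5, 2↦7, 3↦7, 4↦5, 5↦1, 6↦6, 7↦9, 8↦10, 9↦9, 10↦6]  zeros at y ∈ ∅
  x = 10: [0↦0, 1↦2, 2↦2, 3↦0, 4↦7, 5↦1, 6↦4, 7↦5, 8↦4, 9↦1, 10↦7]  zeros at y ∈ {0, 3}
Collecting zeros: affine points = {(0, 4), (0, 8), (2, 9), (2, 10), (3, 8), (3, 9), (5, 3), (5, 10), (6, 4), (6, 7), (10, 0), (10, 3)}.
Total count |C(F_11)_aff| = 12.


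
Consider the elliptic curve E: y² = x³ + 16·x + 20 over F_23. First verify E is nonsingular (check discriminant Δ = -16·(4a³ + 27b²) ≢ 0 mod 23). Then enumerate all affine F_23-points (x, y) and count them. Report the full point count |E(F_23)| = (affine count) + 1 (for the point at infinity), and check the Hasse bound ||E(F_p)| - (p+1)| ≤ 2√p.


Affine points = {(3, 7), (3, 16), (5, 8), (5, 15), (8, 4), (8, 19), (11, 3), (11, 20), (12, 10), (12, 13), (15, 1), (15, 22), (16, 5), (16, 18), (21, 7), (21, 16), (22, 7), (22, 16)}; affine count = 18; |E(F_23)| = 19.

Discriminant check: Δ ∝ 4a³ + 27b² = 4·16³ + 27·20² = 4·4096 + 27·400 ≡ 21 (mod 23). Nonzero ⇒ E is nonsingular.
For each x ∈ F_23, compute rhs = x³ + 16·x + 20 mod 23, then count y ∈ F_23 with y² ≡ rhs.
  x = 0: rhs = 20, matching y values: none (0 points).
  x = 1: rhs = 14, matching y values: none (0 points).
  x = 2: rhs = 14, matching y values: none (0 points).
  x = 3: rhs = 3, matching y values: 7, 16 (2 points).
  x = 4: rhs = 10, matching y values: none (0 points).
  x = 5: rhs = 18, matching y values: 8, 15 (2 points).
  x = 6: rhs = 10, matching y values: none (0 points).
  x = 7: rhs = 15, matching y values: none (0 points).
  x = 8: rhs = 16, matching y values: 4, 19 (2 points).
  x = 9: rhs = 19, matching y values: none (0 points).
  x = 10: rhs = 7, matching y values: none (0 points).
  x = 11: rhs = 9, matching y values: 3, 20 (2 points).
  x = 12: rhs = 8, matching y values: 10, 13 (2 points).
  x = 13: rhs = 10, matching y values: none (0 points).
  x = 14: rhs = 21, matching y values: none (0 points).
  x = 15: rhs = 1, matching y values: 1, 22 (2 points).
  x = 16: rhs = 2, matching y values: 5, 18 (2 points).
  x = 17: rhs = 7, matching y values: none (0 points).
  x = 18: rhs = 22, matching y values: none (0 points).
  x = 19: rhs = 7, matching y values: none (0 points).
  x = 20: rhs = 14, matching y values: none (0 points).
  x = 21: rhs = 3, matching y values: 7, 16 (2 points).
  x = 22: rhs = 3, matching y values: 7, 16 (2 points).
Total affine count: 18.
Full point count |E(F_23)| = 18 + 1 = 19.
Hasse bound: |19 − (23+1)| = |-5| = 5 ≤ 2√23 ≈ 9.5917 ✓.


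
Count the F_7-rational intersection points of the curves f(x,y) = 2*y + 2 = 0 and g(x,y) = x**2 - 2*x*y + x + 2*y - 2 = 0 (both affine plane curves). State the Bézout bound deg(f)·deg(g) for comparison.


Common zeros: {(1, 6), (3, 6)}; count = 2; Bézout bound = 2.

deg(f) = 1, deg(g) = 2, so Bézout bound = 2.
Scan x ∈ F_7. For each x, list the y ∈ F_7 with f(x, y) ≡ 0 and those with g(x, y) ≡ 0 (mod 7); the common zeros in that column are the intersection.
  x = 0: f ≡ 0 at y ∈ {6}; g ≡ 0 at y ∈ {1}; common: ∅.
  x = 1: f ≡ 0 at y ∈ {6}; g ≡ 0 at y ∈ {0, 1, 2, 3, 4, 5, 6}; common: {6}.
  x = 2: f ≡ 0 at y ∈ {6}; g ≡ 0 at y ∈ {2}; common: ∅.
  x = 3: f ≡ 0 at y ∈ {6}; g ≡ 0 at y ∈ {6}; common: {6}.
  x = 4: f ≡ 0 at y ∈ {6}; g ≡ 0 at y ∈ {3}; common: ∅.
  x = 5: f ≡ 0 at y ∈ {6}; g ≡ 0 at y ∈ {0}; common: ∅.
  x = 6: f ≡ 0 at y ∈ {6}; g ≡ 0 at y ∈ {4}; common: ∅.
Collecting: common zeros = {(1, 6), (3, 6)}, so the count is 2.
Comparison with the Bézout bound: 2 ≤ 2 = deg(f)·deg(g), as expected for curves with no common component (the bound is attained).
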